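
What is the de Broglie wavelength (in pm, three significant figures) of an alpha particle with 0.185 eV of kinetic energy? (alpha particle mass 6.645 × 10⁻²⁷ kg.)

λ = 33.4 pm

KE = 0.185 eV = 2.964 × 10⁻²⁰ J.
p = √(2mKE) = √(2 × 6.645 × 10⁻²⁷ × 2.964 × 10⁻²⁰) = 1.985 × 10⁻²³ kg·m/s.
λ = h/p = 6.626 × 10⁻³⁴ / 1.985 × 10⁻²³ = 3.34 × 10⁻¹¹ m = 33.4 pm.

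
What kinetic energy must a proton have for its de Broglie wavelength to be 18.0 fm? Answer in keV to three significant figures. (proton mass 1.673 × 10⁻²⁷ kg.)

p = h/λ = 6.626 × 10⁻³⁴ / 1.800 × 10⁻¹⁴ = 3.681 × 10⁻²⁰ kg·m/s.
KE = p²/(2m) = (3.681 × 10⁻²⁰)² / (2 × 1.673 × 10⁻²⁷) = 4.050 × 10⁻¹³ J = 2530 keV.

KE = 2530 keV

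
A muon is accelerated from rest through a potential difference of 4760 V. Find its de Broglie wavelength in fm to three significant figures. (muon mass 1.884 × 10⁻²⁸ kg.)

λ = 1240 fm

KE = eV = 1.602 × 10⁻¹⁹ × 4760 = 7.626 × 10⁻¹⁶ J.
p = √(2mKE) = √(2 × 1.884 × 10⁻²⁸ × 7.626 × 10⁻¹⁶) = 5.360 × 10⁻²² kg·m/s.
λ = h/p = 6.626 × 10⁻³⁴ / 5.360 × 10⁻²² = 1.24 × 10⁻¹² m = 1240 fm.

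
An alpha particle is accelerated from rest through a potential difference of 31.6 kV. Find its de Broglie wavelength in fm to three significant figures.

KE = 2eV = 2 × 1.602 × 10⁻¹⁹ × 3.160 × 10⁴ = 1.012 × 10⁻¹⁴ J.
p = √(2mKE) = √(2 × 6.645 × 10⁻²⁷ × 1.012 × 10⁻¹⁴) = 1.160 × 10⁻²⁰ kg·m/s.
λ = h/p = 6.626 × 10⁻³⁴ / 1.160 × 10⁻²⁰ = 5.71 × 10⁻¹⁴ m = 57.1 fm.

λ = 57.1 fm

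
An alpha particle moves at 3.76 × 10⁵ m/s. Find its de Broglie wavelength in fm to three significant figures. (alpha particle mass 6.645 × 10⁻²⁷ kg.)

p = mv = 6.645 × 10⁻²⁷ × 3.76 × 10⁵ = 2.499 × 10⁻²¹ kg·m/s.
λ = h/p = 6.626 × 10⁻³⁴ / 2.499 × 10⁻²¹ = 2.65 × 10⁻¹³ m = 265 fm.

λ = 265 fm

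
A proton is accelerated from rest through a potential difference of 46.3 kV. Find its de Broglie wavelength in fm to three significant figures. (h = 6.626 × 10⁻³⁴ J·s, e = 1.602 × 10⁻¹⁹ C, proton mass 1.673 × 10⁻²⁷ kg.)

KE = eV = 1.602 × 10⁻¹⁹ × 4.630 × 10⁴ = 7.417 × 10⁻¹⁵ J.
p = √(2mKE) = √(2 × 1.673 × 10⁻²⁷ × 7.417 × 10⁻¹⁵) = 4.982 × 10⁻²¹ kg·m/s.
λ = h/p = 6.626 × 10⁻³⁴ / 4.982 × 10⁻²¹ = 1.33 × 10⁻¹³ m = 133 fm.

λ = 133 fm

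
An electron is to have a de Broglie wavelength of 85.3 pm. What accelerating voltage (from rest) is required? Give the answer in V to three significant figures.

V = 207 V

p = h/λ = 6.626 × 10⁻³⁴ / 8.530 × 10⁻¹¹ = 7.768 × 10⁻²⁴ kg·m/s.
KE = p²/(2m) = 3.312 × 10⁻¹⁷ J.
V = KE/e = 3.312 × 10⁻¹⁷ / (1.602 × 10⁻¹⁹) = 207 V.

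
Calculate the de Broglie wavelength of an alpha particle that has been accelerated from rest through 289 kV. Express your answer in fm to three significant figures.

λ = 18.9 fm

KE = 2eV = 2 × 1.602 × 10⁻¹⁹ × 2.890 × 10⁵ = 9.260 × 10⁻¹⁴ J.
p = √(2mKE) = √(2 × 6.645 × 10⁻²⁷ × 9.260 × 10⁻¹⁴) = 3.508 × 10⁻²⁰ kg·m/s.
λ = h/p = 6.626 × 10⁻³⁴ / 3.508 × 10⁻²⁰ = 1.89 × 10⁻¹⁴ m = 18.9 fm.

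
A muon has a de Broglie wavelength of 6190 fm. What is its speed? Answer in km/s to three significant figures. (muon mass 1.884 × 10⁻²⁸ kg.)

v = 568 km/s

p = h/λ = 6.626 × 10⁻³⁴ / 6.190 × 10⁻¹² = 1.070 × 10⁻²² kg·m/s.
v = p/m = 1.070 × 10⁻²² / 1.884 × 10⁻²⁸ = 5.68 × 10⁵ m/s = 568 km/s.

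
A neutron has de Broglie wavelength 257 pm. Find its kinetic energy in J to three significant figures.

p = h/λ = 6.626 × 10⁻³⁴ / 2.570 × 10⁻¹⁰ = 2.578 × 10⁻²⁴ kg·m/s.
KE = p²/(2m) = (2.578 × 10⁻²⁴)² / (2 × 1.675 × 10⁻²⁷) = 1.984 × 10⁻²¹ J = 1.98 × 10⁻²¹ J.

KE = 1.98 × 10⁻²¹ J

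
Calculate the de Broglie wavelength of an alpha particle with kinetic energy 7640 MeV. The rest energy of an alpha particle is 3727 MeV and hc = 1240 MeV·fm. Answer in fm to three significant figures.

λ = 0.115 fm

Total energy E = KE + m₀c² = 7640 + 3727 = 11367 MeV.
(pc)² = E² − (m₀c²)² = (11367)² − (3727)² = 1.153 × 10⁸ MeV², so pc = 1.074 × 10⁴ MeV.
λ = hc/(pc) = 1240 MeV·fm / 1.074 × 10⁴ MeV = 0.115 fm.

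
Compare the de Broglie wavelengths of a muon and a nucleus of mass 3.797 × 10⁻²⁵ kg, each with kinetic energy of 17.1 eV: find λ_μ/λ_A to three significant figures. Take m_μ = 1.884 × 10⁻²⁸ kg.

λ_μ/λ_A = 44.9

At fixed KE, p = √(2mKE) so λ = h/p ∝ 1/√m.
λ_μ/λ_A = √(m_A/m_μ) = √(3.797 × 10⁻²⁵/1.884 × 10⁻²⁸) = √(2015) = 44.9.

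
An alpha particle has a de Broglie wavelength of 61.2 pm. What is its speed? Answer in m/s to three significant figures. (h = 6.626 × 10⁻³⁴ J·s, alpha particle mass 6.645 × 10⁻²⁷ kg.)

v = 1630 m/s

p = h/λ = 6.626 × 10⁻³⁴ / 6.120 × 10⁻¹¹ = 1.083 × 10⁻²³ kg·m/s.
v = p/m = 1.083 × 10⁻²³ / 6.645 × 10⁻²⁷ = 1.63 × 10³ m/s = 1630 m/s.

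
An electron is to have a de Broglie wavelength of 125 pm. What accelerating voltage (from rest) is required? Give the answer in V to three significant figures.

p = h/λ = 6.626 × 10⁻³⁴ / 1.250 × 10⁻¹⁰ = 5.301 × 10⁻²⁴ kg·m/s.
KE = p²/(2m) = 1.542 × 10⁻¹⁷ J.
V = KE/e = 1.542 × 10⁻¹⁷ / (1.602 × 10⁻¹⁹) = 96.3 V.

V = 96.3 V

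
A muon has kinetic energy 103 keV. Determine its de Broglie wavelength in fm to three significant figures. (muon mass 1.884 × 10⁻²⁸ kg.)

λ = 266 fm

KE = 103 keV = 1.650 × 10⁻¹⁴ J.
p = √(2mKE) = √(2 × 1.884 × 10⁻²⁸ × 1.650 × 10⁻¹⁴) = 2.493 × 10⁻²¹ kg·m/s.
λ = h/p = 6.626 × 10⁻³⁴ / 2.493 × 10⁻²¹ = 2.66 × 10⁻¹³ m = 266 fm.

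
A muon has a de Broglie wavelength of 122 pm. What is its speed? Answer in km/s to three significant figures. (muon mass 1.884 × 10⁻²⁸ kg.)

p = h/λ = 6.626 × 10⁻³⁴ / 1.220 × 10⁻¹⁰ = 5.431 × 10⁻²⁴ kg·m/s.
v = p/m = 5.431 × 10⁻²⁴ / 1.884 × 10⁻²⁸ = 2.88 × 10⁴ m/s = 28.8 km/s.

v = 28.8 km/s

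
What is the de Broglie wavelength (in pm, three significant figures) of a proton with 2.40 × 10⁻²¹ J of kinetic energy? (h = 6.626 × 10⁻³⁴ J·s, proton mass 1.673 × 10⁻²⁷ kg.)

λ = 234 pm

p = √(2mKE) = √(2 × 1.673 × 10⁻²⁷ × 2.400 × 10⁻²¹) = 2.834 × 10⁻²⁴ kg·m/s.
λ = h/p = 6.626 × 10⁻³⁴ / 2.834 × 10⁻²⁴ = 2.34 × 10⁻¹⁰ m = 234 pm.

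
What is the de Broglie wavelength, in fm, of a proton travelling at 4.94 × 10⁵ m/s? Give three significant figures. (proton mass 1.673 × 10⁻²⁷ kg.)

p = mv = 1.673 × 10⁻²⁷ × 4.94 × 10⁵ = 8.265 × 10⁻²² kg·m/s.
λ = h/p = 6.626 × 10⁻³⁴ / 8.265 × 10⁻²² = 8.02 × 10⁻¹³ m = 802 fm.

λ = 802 fm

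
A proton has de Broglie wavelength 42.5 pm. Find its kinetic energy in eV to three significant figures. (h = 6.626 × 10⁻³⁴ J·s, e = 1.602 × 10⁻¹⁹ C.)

KE = 0.453 eV

p = h/λ = 6.626 × 10⁻³⁴ / 4.250 × 10⁻¹¹ = 1.559 × 10⁻²³ kg·m/s.
KE = p²/(2m) = (1.559 × 10⁻²³)² / (2 × 1.673 × 10⁻²⁷) = 7.264 × 10⁻²⁰ J = 0.453 eV.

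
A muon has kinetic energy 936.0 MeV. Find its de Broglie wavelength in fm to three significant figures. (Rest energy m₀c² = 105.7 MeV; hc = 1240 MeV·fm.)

λ = 1.20 fm

Total energy E = KE + m₀c² = 936.0 + 105.7 = 1041.7 MeV.
(pc)² = E² − (m₀c²)² = (1041.7)² − (105.7)² = 1.074 × 10⁶ MeV², so pc = 1036 MeV.
λ = hc/(pc) = 1240 MeV·fm / 1036 MeV = 1.20 fm.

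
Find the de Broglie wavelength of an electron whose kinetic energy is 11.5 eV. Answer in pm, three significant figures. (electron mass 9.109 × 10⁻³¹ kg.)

KE = 11.5 eV = 1.842 × 10⁻¹⁸ J.
p = √(2mKE) = √(2 × 9.109 × 10⁻³¹ × 1.842 × 10⁻¹⁸) = 1.832 × 10⁻²⁴ kg·m/s.
λ = h/p = 6.626 × 10⁻³⁴ / 1.832 × 10⁻²⁴ = 3.62 × 10⁻¹⁰ m = 362 pm.

λ = 362 pm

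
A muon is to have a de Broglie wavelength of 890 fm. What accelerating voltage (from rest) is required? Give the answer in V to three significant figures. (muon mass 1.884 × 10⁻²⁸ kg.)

V = 9180 V

p = h/λ = 6.626 × 10⁻³⁴ / 8.900 × 10⁻¹³ = 7.445 × 10⁻²² kg·m/s.
KE = p²/(2m) = 1.471 × 10⁻¹⁵ J.
V = KE/e = 1.471 × 10⁻¹⁵ / (1.602 × 10⁻¹⁹) = 9180 V.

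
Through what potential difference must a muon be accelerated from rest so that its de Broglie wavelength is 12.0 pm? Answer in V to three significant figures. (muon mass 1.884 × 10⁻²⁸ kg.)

V = 50.5 V

p = h/λ = 6.626 × 10⁻³⁴ / 1.200 × 10⁻¹¹ = 5.522 × 10⁻²³ kg·m/s.
KE = p²/(2m) = 8.092 × 10⁻¹⁸ J.
V = KE/e = 8.092 × 10⁻¹⁸ / (1.602 × 10⁻¹⁹) = 50.5 V.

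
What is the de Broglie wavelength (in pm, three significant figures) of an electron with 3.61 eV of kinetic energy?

KE = 3.61 eV = 5.783 × 10⁻¹⁹ J.
p = √(2mKE) = √(2 × 9.109 × 10⁻³¹ × 5.783 × 10⁻¹⁹) = 1.026 × 10⁻²⁴ kg·m/s.
λ = h/p = 6.626 × 10⁻³⁴ / 1.026 × 10⁻²⁴ = 6.46 × 10⁻¹⁰ m = 646 pm.

λ = 646 pm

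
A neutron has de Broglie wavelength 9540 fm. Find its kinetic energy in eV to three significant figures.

KE = 8.99 eV

p = h/λ = 6.626 × 10⁻³⁴ / 9.540 × 10⁻¹² = 6.945 × 10⁻²³ kg·m/s.
KE = p²/(2m) = (6.945 × 10⁻²³)² / (2 × 1.675 × 10⁻²⁷) = 1.440 × 10⁻¹⁸ J = 8.99 eV.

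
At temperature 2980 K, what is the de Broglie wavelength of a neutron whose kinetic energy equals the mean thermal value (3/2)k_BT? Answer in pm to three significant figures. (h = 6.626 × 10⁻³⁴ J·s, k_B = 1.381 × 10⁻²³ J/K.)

KE = (3/2)k_BT = 1.5 × 1.381 × 10⁻²³ × 2980 = 6.173 × 10⁻²⁰ J.
p = √(2mKE) = √(2 × 1.675 × 10⁻²⁷ × 6.173 × 10⁻²⁰) = 1.438 × 10⁻²³ kg·m/s.
λ = h/p = 4.61 × 10⁻¹¹ m = 46.1 pm.

λ = 46.1 pm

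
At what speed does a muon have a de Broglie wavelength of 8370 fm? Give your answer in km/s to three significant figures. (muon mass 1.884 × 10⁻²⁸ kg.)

p = h/λ = 6.626 × 10⁻³⁴ / 8.370 × 10⁻¹² = 7.916 × 10⁻²³ kg·m/s.
v = p/m = 7.916 × 10⁻²³ / 1.884 × 10⁻²⁸ = 4.20 × 10⁵ m/s = 420 km/s.

v = 420 km/s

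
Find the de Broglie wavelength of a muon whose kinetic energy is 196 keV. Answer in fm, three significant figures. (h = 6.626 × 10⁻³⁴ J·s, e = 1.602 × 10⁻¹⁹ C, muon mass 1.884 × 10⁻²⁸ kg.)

KE = 196 keV = 3.140 × 10⁻¹⁴ J.
p = √(2mKE) = √(2 × 1.884 × 10⁻²⁸ × 3.140 × 10⁻¹⁴) = 3.440 × 10⁻²¹ kg·m/s.
λ = h/p = 6.626 × 10⁻³⁴ / 3.440 × 10⁻²¹ = 1.93 × 10⁻¹³ m = 193 fm.

λ = 193 fm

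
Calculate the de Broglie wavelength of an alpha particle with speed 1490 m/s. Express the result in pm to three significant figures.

p = mv = 6.645 × 10⁻²⁷ × 1490 = 9.901 × 10⁻²⁴ kg·m/s.
λ = h/p = 6.626 × 10⁻³⁴ / 9.901 × 10⁻²⁴ = 6.69 × 10⁻¹¹ m = 66.9 pm.

λ = 66.9 pm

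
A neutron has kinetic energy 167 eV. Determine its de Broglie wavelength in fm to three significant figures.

λ = 2210 fm

KE = 167 eV = 2.675 × 10⁻¹⁷ J.
p = √(2mKE) = √(2 × 1.675 × 10⁻²⁷ × 2.675 × 10⁻¹⁷) = 2.994 × 10⁻²² kg·m/s.
λ = h/p = 6.626 × 10⁻³⁴ / 2.994 × 10⁻²² = 2.21 × 10⁻¹² m = 2210 fm.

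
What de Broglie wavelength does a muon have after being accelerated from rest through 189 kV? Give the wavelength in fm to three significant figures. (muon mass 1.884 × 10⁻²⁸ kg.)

λ = 196 fm

KE = eV = 1.602 × 10⁻¹⁹ × 1.890 × 10⁵ = 3.028 × 10⁻¹⁴ J.
p = √(2mKE) = √(2 × 1.884 × 10⁻²⁸ × 3.028 × 10⁻¹⁴) = 3.378 × 10⁻²¹ kg·m/s.
λ = h/p = 6.626 × 10⁻³⁴ / 3.378 × 10⁻²¹ = 1.96 × 10⁻¹³ m = 196 fm.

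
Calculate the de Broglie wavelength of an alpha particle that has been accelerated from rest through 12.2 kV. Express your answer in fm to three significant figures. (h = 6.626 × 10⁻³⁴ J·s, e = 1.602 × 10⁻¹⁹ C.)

λ = 91.9 fm

KE = 2eV = 2 × 1.602 × 10⁻¹⁹ × 1.220 × 10⁴ = 3.909 × 10⁻¹⁵ J.
p = √(2mKE) = √(2 × 6.645 × 10⁻²⁷ × 3.909 × 10⁻¹⁵) = 7.208 × 10⁻²¹ kg·m/s.
λ = h/p = 6.626 × 10⁻³⁴ / 7.208 × 10⁻²¹ = 9.19 × 10⁻¹⁴ m = 91.9 fm.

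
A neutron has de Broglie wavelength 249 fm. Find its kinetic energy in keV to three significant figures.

KE = 13.2 keV

p = h/λ = 6.626 × 10⁻³⁴ / 2.490 × 10⁻¹³ = 2.661 × 10⁻²¹ kg·m/s.
KE = p²/(2m) = (2.661 × 10⁻²¹)² / (2 × 1.675 × 10⁻²⁷) = 2.114 × 10⁻¹⁵ J = 13.2 keV.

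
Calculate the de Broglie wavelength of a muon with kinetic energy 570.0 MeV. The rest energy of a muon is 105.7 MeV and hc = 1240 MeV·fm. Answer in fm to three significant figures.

λ = 1.86 fm

Total energy E = KE + m₀c² = 570.0 + 105.7 = 675.7 MeV.
(pc)² = E² − (m₀c²)² = (675.7)² − (105.7)² = 4.454 × 10⁵ MeV², so pc = 667.4 MeV.
λ = hc/(pc) = 1240 MeV·fm / 667.4 MeV = 1.86 fm.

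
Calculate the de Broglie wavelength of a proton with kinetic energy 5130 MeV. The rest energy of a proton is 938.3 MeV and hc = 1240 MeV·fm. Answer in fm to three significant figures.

λ = 0.207 fm

Total energy E = KE + m₀c² = 5130 + 938.3 = 6068.3 MeV.
(pc)² = E² − (m₀c²)² = (6068.3)² − (938.3)² = 3.594 × 10⁷ MeV², so pc = 5995 MeV.
λ = hc/(pc) = 1240 MeV·fm / 5995 MeV = 0.207 fm.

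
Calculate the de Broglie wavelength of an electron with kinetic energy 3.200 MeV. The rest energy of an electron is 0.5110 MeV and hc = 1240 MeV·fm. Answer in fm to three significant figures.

Total energy E = KE + m₀c² = 3.200 + 0.5110 = 3.7110 MeV.
(pc)² = E² − (m₀c²)² = (3.7110)² − (0.5110)² = 13.51 MeV², so pc = 3.676 MeV.
λ = hc/(pc) = 1240 MeV·fm / 3.676 MeV = 337 fm.

λ = 337 fm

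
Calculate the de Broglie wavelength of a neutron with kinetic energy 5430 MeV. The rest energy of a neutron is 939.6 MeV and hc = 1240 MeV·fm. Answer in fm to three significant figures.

λ = 0.197 fm

Total energy E = KE + m₀c² = 5430 + 939.6 = 6369.6 MeV.
(pc)² = E² − (m₀c²)² = (6369.6)² − (939.6)² = 3.969 × 10⁷ MeV², so pc = 6300 MeV.
λ = hc/(pc) = 1240 MeV·fm / 6300 MeV = 0.197 fm.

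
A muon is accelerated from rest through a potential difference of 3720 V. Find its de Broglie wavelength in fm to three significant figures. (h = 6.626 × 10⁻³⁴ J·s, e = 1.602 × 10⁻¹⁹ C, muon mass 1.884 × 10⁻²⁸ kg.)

KE = eV = 1.602 × 10⁻¹⁹ × 3720 = 5.959 × 10⁻¹⁶ J.
p = √(2mKE) = √(2 × 1.884 × 10⁻²⁸ × 5.959 × 10⁻¹⁶) = 4.739 × 10⁻²² kg·m/s.
λ = h/p = 6.626 × 10⁻³⁴ / 4.739 × 10⁻²² = 1.40 × 10⁻¹² m = 1400 fm.

λ = 1400 fm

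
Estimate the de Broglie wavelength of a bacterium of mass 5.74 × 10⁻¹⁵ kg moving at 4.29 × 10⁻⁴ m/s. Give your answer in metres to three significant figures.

λ = 2.69 × 10⁻¹⁶ m

p = mv = 5.74 × 10⁻¹⁵ × 4.29 × 10⁻⁴ = 2.462 × 10⁻¹⁸ kg·m/s.
λ = h/p = 6.626 × 10⁻³⁴ / 2.462 × 10⁻¹⁸ = 2.69 × 10⁻¹⁶ m.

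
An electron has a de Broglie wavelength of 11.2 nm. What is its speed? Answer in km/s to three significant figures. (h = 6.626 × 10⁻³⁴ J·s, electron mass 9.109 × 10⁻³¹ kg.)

v = 64.9 km/s

p = h/λ = 6.626 × 10⁻³⁴ / 1.120 × 10⁻⁸ = 5.916 × 10⁻²⁶ kg·m/s.
v = p/m = 5.916 × 10⁻²⁶ / 9.109 × 10⁻³¹ = 6.49 × 10⁴ m/s = 64.9 km/s.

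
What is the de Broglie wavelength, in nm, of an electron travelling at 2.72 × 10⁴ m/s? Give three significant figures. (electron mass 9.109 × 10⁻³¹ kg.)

λ = 26.7 nm

p = mv = 9.109 × 10⁻³¹ × 2.72 × 10⁴ = 2.478 × 10⁻²⁶ kg·m/s.
λ = h/p = 6.626 × 10⁻³⁴ / 2.478 × 10⁻²⁶ = 2.67 × 10⁻⁸ m = 26.7 nm.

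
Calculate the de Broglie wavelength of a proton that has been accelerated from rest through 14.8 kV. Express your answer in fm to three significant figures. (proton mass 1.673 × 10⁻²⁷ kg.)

λ = 235 fm

KE = eV = 1.602 × 10⁻¹⁹ × 1.480 × 10⁴ = 2.371 × 10⁻¹⁵ J.
p = √(2mKE) = √(2 × 1.673 × 10⁻²⁷ × 2.371 × 10⁻¹⁵) = 2.817 × 10⁻²¹ kg·m/s.
λ = h/p = 6.626 × 10⁻³⁴ / 2.817 × 10⁻²¹ = 2.35 × 10⁻¹³ m = 235 fm.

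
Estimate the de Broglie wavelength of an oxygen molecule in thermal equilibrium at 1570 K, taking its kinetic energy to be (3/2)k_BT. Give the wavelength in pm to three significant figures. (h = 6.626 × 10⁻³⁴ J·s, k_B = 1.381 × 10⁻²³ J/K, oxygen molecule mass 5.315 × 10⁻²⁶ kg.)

λ = 11.3 pm

KE = (3/2)k_BT = 1.5 × 1.381 × 10⁻²³ × 1570 = 3.252 × 10⁻²⁰ J.
p = √(2mKE) = √(2 × 5.315 × 10⁻²⁶ × 3.252 × 10⁻²⁰) = 5.880 × 10⁻²³ kg·m/s.
λ = h/p = 1.13 × 10⁻¹¹ m = 11.3 pm.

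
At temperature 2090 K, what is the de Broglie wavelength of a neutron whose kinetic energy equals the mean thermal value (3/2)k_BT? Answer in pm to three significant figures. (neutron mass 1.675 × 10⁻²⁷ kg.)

KE = (3/2)k_BT = 1.5 × 1.381 × 10⁻²³ × 2090 = 4.329 × 10⁻²⁰ J.
p = √(2mKE) = √(2 × 1.675 × 10⁻²⁷ × 4.329 × 10⁻²⁰) = 1.204 × 10⁻²³ kg·m/s.
λ = h/p = 5.50 × 10⁻¹¹ m = 55.0 pm.

λ = 55.0 pm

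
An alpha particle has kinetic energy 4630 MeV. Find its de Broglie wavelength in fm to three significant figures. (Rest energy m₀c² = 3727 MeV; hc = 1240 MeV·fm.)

Total energy E = KE + m₀c² = 4630 + 3727 = 8357 MeV.
(pc)² = E² − (m₀c²)² = (8357)² − (3727)² = 5.595 × 10⁷ MeV², so pc = 7480 MeV.
λ = hc/(pc) = 1240 MeV·fm / 7480 MeV = 0.166 fm.

λ = 0.166 fm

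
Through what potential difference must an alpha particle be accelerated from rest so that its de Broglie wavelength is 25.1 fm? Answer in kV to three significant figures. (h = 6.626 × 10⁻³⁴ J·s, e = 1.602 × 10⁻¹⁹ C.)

V = 164 kV

p = h/λ = 6.626 × 10⁻³⁴ / 2.510 × 10⁻¹⁴ = 2.640 × 10⁻²⁰ kg·m/s.
KE = p²/(2m) = 5.244 × 10⁻¹⁴ J.
V = KE/2e = 5.244 × 10⁻¹⁴ / (2 × 1.602 × 10⁻¹⁹) = 164 kV.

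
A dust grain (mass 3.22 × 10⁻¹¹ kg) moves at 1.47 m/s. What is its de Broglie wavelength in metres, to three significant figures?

λ = 1.40 × 10⁻²³ m

p = mv = 3.22 × 10⁻¹¹ × 1.47 = 4.733 × 10⁻¹¹ kg·m/s.
λ = h/p = 6.626 × 10⁻³⁴ / 4.733 × 10⁻¹¹ = 1.40 × 10⁻²³ m.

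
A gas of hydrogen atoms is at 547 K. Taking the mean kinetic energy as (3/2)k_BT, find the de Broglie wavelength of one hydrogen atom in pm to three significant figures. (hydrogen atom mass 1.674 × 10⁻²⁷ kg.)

KE = (3/2)k_BT = 1.5 × 1.381 × 10⁻²³ × 547 = 1.133 × 10⁻²⁰ J.
p = √(2mKE) = √(2 × 1.674 × 10⁻²⁷ × 1.133 × 10⁻²⁰) = 6.159 × 10⁻²⁴ kg·m/s.
λ = h/p = 1.08 × 10⁻¹⁰ m = 108 pm.

λ = 108 pm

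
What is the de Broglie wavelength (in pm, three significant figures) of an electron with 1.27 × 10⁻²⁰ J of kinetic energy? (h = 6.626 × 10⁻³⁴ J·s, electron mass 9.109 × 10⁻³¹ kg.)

λ = 4360 pm

p = √(2mKE) = √(2 × 9.109 × 10⁻³¹ × 1.270 × 10⁻²⁰) = 1.521 × 10⁻²⁵ kg·m/s.
λ = h/p = 6.626 × 10⁻³⁴ / 1.521 × 10⁻²⁵ = 4.36 × 10⁻⁹ m = 4360 pm.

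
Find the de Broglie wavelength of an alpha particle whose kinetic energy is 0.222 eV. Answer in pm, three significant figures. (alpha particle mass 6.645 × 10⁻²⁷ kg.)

KE = 0.222 eV = 3.556 × 10⁻²⁰ J.
p = √(2mKE) = √(2 × 6.645 × 10⁻²⁷ × 3.556 × 10⁻²⁰) = 2.174 × 10⁻²³ kg·m/s.
λ = h/p = 6.626 × 10⁻³⁴ / 2.174 × 10⁻²³ = 3.05 × 10⁻¹¹ m = 30.5 pm.

λ = 30.5 pm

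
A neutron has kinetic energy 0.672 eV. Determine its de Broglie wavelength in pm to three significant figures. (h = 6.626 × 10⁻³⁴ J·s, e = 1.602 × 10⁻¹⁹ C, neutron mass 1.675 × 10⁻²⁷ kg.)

λ = 34.9 pm

KE = 0.672 eV = 1.077 × 10⁻¹⁹ J.
p = √(2mKE) = √(2 × 1.675 × 10⁻²⁷ × 1.077 × 10⁻¹⁹) = 1.899 × 10⁻²³ kg·m/s.
λ = h/p = 6.626 × 10⁻³⁴ / 1.899 × 10⁻²³ = 3.49 × 10⁻¹¹ m = 34.9 pm.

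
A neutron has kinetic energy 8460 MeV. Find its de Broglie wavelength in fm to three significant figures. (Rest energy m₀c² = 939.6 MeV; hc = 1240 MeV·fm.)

λ = 0.133 fm

Total energy E = KE + m₀c² = 8460 + 939.6 = 9399.6 MeV.
(pc)² = E² − (m₀c²)² = (9399.6)² − (939.6)² = 8.747 × 10⁷ MeV², so pc = 9353 MeV.
λ = hc/(pc) = 1240 MeV·fm / 9353 MeV = 0.133 fm.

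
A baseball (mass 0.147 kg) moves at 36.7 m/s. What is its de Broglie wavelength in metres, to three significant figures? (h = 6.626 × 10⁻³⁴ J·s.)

p = mv = 0.147 × 36.7 = 5.395 kg·m/s.
λ = h/p = 6.626 × 10⁻³⁴ / 5.395 = 1.23 × 10⁻³⁴ m.

λ = 1.23 × 10⁻³⁴ m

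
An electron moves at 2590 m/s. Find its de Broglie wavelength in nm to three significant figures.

λ = 281 nm

p = mv = 9.109 × 10⁻³¹ × 2590 = 2.359 × 10⁻²⁷ kg·m/s.
λ = h/p = 6.626 × 10⁻³⁴ / 2.359 × 10⁻²⁷ = 2.81 × 10⁻⁷ m = 281 nm.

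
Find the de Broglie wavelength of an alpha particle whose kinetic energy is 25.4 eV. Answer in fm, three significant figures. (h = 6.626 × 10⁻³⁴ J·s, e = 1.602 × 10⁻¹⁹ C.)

λ = 2850 fm

KE = 25.4 eV = 4.069 × 10⁻¹⁸ J.
p = √(2mKE) = √(2 × 6.645 × 10⁻²⁷ × 4.069 × 10⁻¹⁸) = 2.325 × 10⁻²² kg·m/s.
λ = h/p = 6.626 × 10⁻³⁴ / 2.325 × 10⁻²² = 2.85 × 10⁻¹² m = 2850 fm.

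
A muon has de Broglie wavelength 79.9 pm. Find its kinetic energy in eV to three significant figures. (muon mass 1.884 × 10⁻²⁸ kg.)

KE = 1.14 eV

p = h/λ = 6.626 × 10⁻³⁴ / 7.990 × 10⁻¹¹ = 8.293 × 10⁻²⁴ kg·m/s.
KE = p²/(2m) = (8.293 × 10⁻²⁴)² / (2 × 1.884 × 10⁻²⁸) = 1.825 × 10⁻¹⁹ J = 1.14 eV.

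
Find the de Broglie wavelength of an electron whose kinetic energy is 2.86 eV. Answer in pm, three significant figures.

KE = 2.86 eV = 4.582 × 10⁻¹⁹ J.
p = √(2mKE) = √(2 × 9.109 × 10⁻³¹ × 4.582 × 10⁻¹⁹) = 9.136 × 10⁻²⁵ kg·m/s.
λ = h/p = 6.626 × 10⁻³⁴ / 9.136 × 10⁻²⁵ = 7.25 × 10⁻¹⁰ m = 725 pm.

λ = 725 pm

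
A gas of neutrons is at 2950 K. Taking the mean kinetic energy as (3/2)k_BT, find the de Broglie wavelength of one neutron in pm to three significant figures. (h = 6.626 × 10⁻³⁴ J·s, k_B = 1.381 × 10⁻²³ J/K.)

KE = (3/2)k_BT = 1.5 × 1.381 × 10⁻²³ × 2950 = 6.111 × 10⁻²⁰ J.
p = √(2mKE) = √(2 × 1.675 × 10⁻²⁷ × 6.111 × 10⁻²⁰) = 1.431 × 10⁻²³ kg·m/s.
λ = h/p = 4.63 × 10⁻¹¹ m = 46.3 pm.

λ = 46.3 pm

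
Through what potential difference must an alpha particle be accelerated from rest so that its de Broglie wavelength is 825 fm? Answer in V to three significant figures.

V = 151 V

p = h/λ = 6.626 × 10⁻³⁴ / 8.250 × 10⁻¹³ = 8.032 × 10⁻²² kg·m/s.
KE = p²/(2m) = 4.854 × 10⁻¹⁷ J.
V = KE/2e = 4.854 × 10⁻¹⁷ / (2 × 1.602 × 10⁻¹⁹) = 151 V.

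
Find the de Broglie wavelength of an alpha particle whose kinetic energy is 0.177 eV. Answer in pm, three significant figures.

λ = 34.1 pm

KE = 0.177 eV = 2.836 × 10⁻²⁰ J.
p = √(2mKE) = √(2 × 6.645 × 10⁻²⁷ × 2.836 × 10⁻²⁰) = 1.941 × 10⁻²³ kg·m/s.
λ = h/p = 6.626 × 10⁻³⁴ / 1.941 × 10⁻²³ = 3.41 × 10⁻¹¹ m = 34.1 pm.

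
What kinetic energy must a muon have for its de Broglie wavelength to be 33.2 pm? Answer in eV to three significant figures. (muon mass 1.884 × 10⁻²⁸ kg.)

p = h/λ = 6.626 × 10⁻³⁴ / 3.320 × 10⁻¹¹ = 1.996 × 10⁻²³ kg·m/s.
KE = p²/(2m) = (1.996 × 10⁻²³)² / (2 × 1.884 × 10⁻²⁸) = 1.057 × 10⁻¹⁸ J = 6.60 eV.

KE = 6.60 eV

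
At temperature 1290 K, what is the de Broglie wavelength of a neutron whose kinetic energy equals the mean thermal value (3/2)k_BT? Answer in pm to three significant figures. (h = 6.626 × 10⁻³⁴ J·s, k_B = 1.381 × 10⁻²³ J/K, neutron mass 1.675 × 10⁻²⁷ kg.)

λ = 70.0 pm

KE = (3/2)k_BT = 1.5 × 1.381 × 10⁻²³ × 1290 = 2.672 × 10⁻²⁰ J.
p = √(2mKE) = √(2 × 1.675 × 10⁻²⁷ × 2.672 × 10⁻²⁰) = 9.461 × 10⁻²⁴ kg·m/s.
λ = h/p = 7.00 × 10⁻¹¹ m = 70.0 pm.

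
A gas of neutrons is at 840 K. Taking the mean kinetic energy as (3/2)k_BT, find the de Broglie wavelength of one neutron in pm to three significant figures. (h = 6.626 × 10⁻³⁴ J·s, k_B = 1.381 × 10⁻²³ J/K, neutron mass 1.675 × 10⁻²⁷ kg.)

KE = (3/2)k_BT = 1.5 × 1.381 × 10⁻²³ × 840 = 1.740 × 10⁻²⁰ J.
p = √(2mKE) = √(2 × 1.675 × 10⁻²⁷ × 1.740 × 10⁻²⁰) = 7.635 × 10⁻²⁴ kg·m/s.
λ = h/p = 8.68 × 10⁻¹¹ m = 86.8 pm.

λ = 86.8 pm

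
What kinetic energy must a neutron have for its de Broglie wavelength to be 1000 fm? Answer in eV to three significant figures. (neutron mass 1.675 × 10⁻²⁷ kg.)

p = h/λ = 6.626 × 10⁻³⁴ / 1.000 × 10⁻¹² = 6.626 × 10⁻²² kg·m/s.
KE = p²/(2m) = (6.626 × 10⁻²²)² / (2 × 1.675 × 10⁻²⁷) = 1.311 × 10⁻¹⁶ J = 818 eV.

KE = 818 eV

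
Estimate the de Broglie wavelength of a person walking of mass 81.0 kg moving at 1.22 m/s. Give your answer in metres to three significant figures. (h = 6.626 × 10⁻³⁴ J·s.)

λ = 6.71 × 10⁻³⁶ m

p = mv = 81.0 × 1.22 = 9.882 × 10¹ kg·m/s.
λ = h/p = 6.626 × 10⁻³⁴ / 9.882 × 10¹ = 6.71 × 10⁻³⁶ m.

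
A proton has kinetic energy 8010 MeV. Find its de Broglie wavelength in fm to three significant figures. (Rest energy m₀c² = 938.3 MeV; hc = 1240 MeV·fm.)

Total energy E = KE + m₀c² = 8010 + 938.3 = 8948.3 MeV.
(pc)² = E² − (m₀c²)² = (8948.3)² − (938.3)² = 7.919 × 10⁷ MeV², so pc = 8899 MeV.
λ = hc/(pc) = 1240 MeV·fm / 8899 MeV = 0.139 fm.

λ = 0.139 fm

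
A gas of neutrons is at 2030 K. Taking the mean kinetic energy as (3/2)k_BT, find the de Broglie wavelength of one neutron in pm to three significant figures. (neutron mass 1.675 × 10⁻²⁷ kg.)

λ = 55.8 pm

KE = (3/2)k_BT = 1.5 × 1.381 × 10⁻²³ × 2030 = 4.205 × 10⁻²⁰ J.
p = √(2mKE) = √(2 × 1.675 × 10⁻²⁷ × 4.205 × 10⁻²⁰) = 1.187 × 10⁻²³ kg·m/s.
λ = h/p = 5.58 × 10⁻¹¹ m = 55.8 pm.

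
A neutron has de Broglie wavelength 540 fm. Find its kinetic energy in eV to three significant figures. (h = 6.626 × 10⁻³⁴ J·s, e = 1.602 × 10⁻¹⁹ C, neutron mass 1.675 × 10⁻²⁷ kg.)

p = h/λ = 6.626 × 10⁻³⁴ / 5.400 × 10⁻¹³ = 1.227 × 10⁻²¹ kg·m/s.
KE = p²/(2m) = (1.227 × 10⁻²¹)² / (2 × 1.675 × 10⁻²⁷) = 4.494 × 10⁻¹⁶ J = 2810 eV.

KE = 2810 eV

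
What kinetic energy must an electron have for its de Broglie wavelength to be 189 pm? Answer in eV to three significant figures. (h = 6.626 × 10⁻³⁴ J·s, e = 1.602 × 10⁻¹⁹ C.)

KE = 42.1 eV

p = h/λ = 6.626 × 10⁻³⁴ / 1.890 × 10⁻¹⁰ = 3.506 × 10⁻²⁴ kg·m/s.
KE = p²/(2m) = (3.506 × 10⁻²⁴)² / (2 × 9.109 × 10⁻³¹) = 6.747 × 10⁻¹⁸ J = 42.1 eV.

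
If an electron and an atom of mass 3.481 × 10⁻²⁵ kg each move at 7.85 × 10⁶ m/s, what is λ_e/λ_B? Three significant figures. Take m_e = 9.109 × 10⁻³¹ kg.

λ_e/λ_B = 3.82 × 10⁵

At fixed v, p = mv so λ = h/(mv) ∝ 1/m.
λ_e/λ_B = m_B/m_e = 3.481 × 10⁻²⁵/9.109 × 10⁻³¹ = 3.82 × 10⁵.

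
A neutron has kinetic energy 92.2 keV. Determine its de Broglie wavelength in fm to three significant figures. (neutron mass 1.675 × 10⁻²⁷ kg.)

λ = 94.2 fm

KE = 92.2 keV = 1.477 × 10⁻¹⁴ J.
p = √(2mKE) = √(2 × 1.675 × 10⁻²⁷ × 1.477 × 10⁻¹⁴) = 7.034 × 10⁻²¹ kg·m/s.
λ = h/p = 6.626 × 10⁻³⁴ / 7.034 × 10⁻²¹ = 9.42 × 10⁻¹⁴ m = 94.2 fm.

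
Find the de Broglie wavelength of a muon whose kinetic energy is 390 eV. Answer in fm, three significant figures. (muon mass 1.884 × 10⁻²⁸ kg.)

KE = 390 eV = 6.248 × 10⁻¹⁷ J.
p = √(2mKE) = √(2 × 1.884 × 10⁻²⁸ × 6.248 × 10⁻¹⁷) = 1.534 × 10⁻²² kg·m/s.
λ = h/p = 6.626 × 10⁻³⁴ / 1.534 × 10⁻²² = 4.32 × 10⁻¹² m = 4320 fm.

λ = 4320 fm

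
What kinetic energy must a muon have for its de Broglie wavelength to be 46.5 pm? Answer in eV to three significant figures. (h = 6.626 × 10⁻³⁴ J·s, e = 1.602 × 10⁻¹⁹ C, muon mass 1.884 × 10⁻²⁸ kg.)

p = h/λ = 6.626 × 10⁻³⁴ / 4.650 × 10⁻¹¹ = 1.425 × 10⁻²³ kg·m/s.
KE = p²/(2m) = (1.425 × 10⁻²³)² / (2 × 1.884 × 10⁻²⁸) = 5.389 × 10⁻¹⁹ J = 3.36 eV.

KE = 3.36 eV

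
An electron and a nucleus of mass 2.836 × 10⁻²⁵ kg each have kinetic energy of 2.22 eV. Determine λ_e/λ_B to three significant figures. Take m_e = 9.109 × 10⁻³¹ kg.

At fixed KE, p = √(2mKE) so λ = h/p ∝ 1/√m.
λ_e/λ_B = √(m_B/m_e) = √(2.836 × 10⁻²⁵/9.109 × 10⁻³¹) = √(3.113 × 10⁵) = 558.

λ_e/λ_B = 558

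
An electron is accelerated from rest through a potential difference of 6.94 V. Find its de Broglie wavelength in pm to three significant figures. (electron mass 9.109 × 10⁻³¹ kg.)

λ = 466 pm

KE = eV = 1.602 × 10⁻¹⁹ × 6.940 = 1.112 × 10⁻¹⁸ J.
p = √(2mKE) = √(2 × 9.109 × 10⁻³¹ × 1.112 × 10⁻¹⁸) = 1.423 × 10⁻²⁴ kg·m/s.
λ = h/p = 6.626 × 10⁻³⁴ / 1.423 × 10⁻²⁴ = 4.66 × 10⁻¹⁰ m = 466 pm.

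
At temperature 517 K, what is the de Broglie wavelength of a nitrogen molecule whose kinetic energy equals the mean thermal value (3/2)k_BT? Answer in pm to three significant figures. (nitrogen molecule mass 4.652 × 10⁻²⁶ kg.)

λ = 21.0 pm

KE = (3/2)k_BT = 1.5 × 1.381 × 10⁻²³ × 517 = 1.071 × 10⁻²⁰ J.
p = √(2mKE) = √(2 × 4.652 × 10⁻²⁶ × 1.071 × 10⁻²⁰) = 3.157 × 10⁻²³ kg·m/s.
λ = h/p = 2.10 × 10⁻¹¹ m = 21.0 pm.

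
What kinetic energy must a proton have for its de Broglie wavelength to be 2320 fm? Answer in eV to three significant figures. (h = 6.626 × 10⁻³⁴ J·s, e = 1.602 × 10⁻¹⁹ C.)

p = h/λ = 6.626 × 10⁻³⁴ / 2.320 × 10⁻¹² = 2.856 × 10⁻²² kg·m/s.
KE = p²/(2m) = (2.856 × 10⁻²²)² / (2 × 1.673 × 10⁻²⁷) = 2.438 × 10⁻¹⁷ J = 152 eV.

KE = 152 eV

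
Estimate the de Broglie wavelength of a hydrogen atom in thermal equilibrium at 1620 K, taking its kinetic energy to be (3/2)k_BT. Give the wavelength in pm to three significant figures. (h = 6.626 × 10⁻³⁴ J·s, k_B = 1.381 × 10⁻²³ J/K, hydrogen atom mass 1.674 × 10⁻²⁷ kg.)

λ = 62.5 pm

KE = (3/2)k_BT = 1.5 × 1.381 × 10⁻²³ × 1620 = 3.356 × 10⁻²⁰ J.
p = √(2mKE) = √(2 × 1.674 × 10⁻²⁷ × 3.356 × 10⁻²⁰) = 1.060 × 10⁻²³ kg·m/s.
λ = h/p = 6.25 × 10⁻¹¹ m = 62.5 pm.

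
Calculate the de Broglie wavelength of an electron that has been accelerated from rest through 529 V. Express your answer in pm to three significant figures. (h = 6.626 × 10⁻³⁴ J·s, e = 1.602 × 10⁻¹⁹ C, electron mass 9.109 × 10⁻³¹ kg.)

KE = eV = 1.602 × 10⁻¹⁹ × 529.0 = 8.475 × 10⁻¹⁷ J.
p = √(2mKE) = √(2 × 9.109 × 10⁻³¹ × 8.475 × 10⁻¹⁷) = 1.243 × 10⁻²³ kg·m/s.
λ = h/p = 6.626 × 10⁻³⁴ / 1.243 × 10⁻²³ = 5.33 × 10⁻¹¹ m = 53.3 pm.

λ = 53.3 pm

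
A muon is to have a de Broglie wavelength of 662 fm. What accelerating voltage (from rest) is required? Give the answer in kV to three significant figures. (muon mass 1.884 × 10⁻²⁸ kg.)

V = 16.6 kV

p = h/λ = 6.626 × 10⁻³⁴ / 6.620 × 10⁻¹³ = 1.001 × 10⁻²¹ kg·m/s.
KE = p²/(2m) = 2.659 × 10⁻¹⁵ J.
V = KE/e = 2.659 × 10⁻¹⁵ / (1.602 × 10⁻¹⁹) = 16.6 kV.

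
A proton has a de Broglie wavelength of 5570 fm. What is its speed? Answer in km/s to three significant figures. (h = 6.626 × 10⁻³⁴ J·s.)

v = 71.1 km/s

p = h/λ = 6.626 × 10⁻³⁴ / 5.570 × 10⁻¹² = 1.190 × 10⁻²² kg·m/s.
v = p/m = 1.190 × 10⁻²² / 1.673 × 10⁻²⁷ = 7.11 × 10⁴ m/s = 71.1 km/s.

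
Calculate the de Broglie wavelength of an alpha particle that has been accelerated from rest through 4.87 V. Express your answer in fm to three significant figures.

KE = 2eV = 2 × 1.602 × 10⁻¹⁹ × 4.870 = 1.560 × 10⁻¹⁸ J.
p = √(2mKE) = √(2 × 6.645 × 10⁻²⁷ × 1.560 × 10⁻¹⁸) = 1.440 × 10⁻²² kg·m/s.
λ = h/p = 6.626 × 10⁻³⁴ / 1.440 × 10⁻²² = 4.60 × 10⁻¹² m = 4600 fm.

λ = 4600 fm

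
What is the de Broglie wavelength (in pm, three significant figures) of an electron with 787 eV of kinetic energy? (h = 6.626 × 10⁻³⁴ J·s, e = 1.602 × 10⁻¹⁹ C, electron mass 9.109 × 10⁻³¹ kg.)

λ = 43.7 pm

KE = 787 eV = 1.261 × 10⁻¹⁶ J.
p = √(2mKE) = √(2 × 9.109 × 10⁻³¹ × 1.261 × 10⁻¹⁶) = 1.516 × 10⁻²³ kg·m/s.
λ = h/p = 6.626 × 10⁻³⁴ / 1.516 × 10⁻²³ = 4.37 × 10⁻¹¹ m = 43.7 pm.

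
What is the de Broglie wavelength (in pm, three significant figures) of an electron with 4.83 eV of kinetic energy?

λ = 558 pm

KE = 4.83 eV = 7.738 × 10⁻¹⁹ J.
p = √(2mKE) = √(2 × 9.109 × 10⁻³¹ × 7.738 × 10⁻¹⁹) = 1.187 × 10⁻²⁴ kg·m/s.
λ = h/p = 6.626 × 10⁻³⁴ / 1.187 × 10⁻²⁴ = 5.58 × 10⁻¹⁰ m = 558 pm.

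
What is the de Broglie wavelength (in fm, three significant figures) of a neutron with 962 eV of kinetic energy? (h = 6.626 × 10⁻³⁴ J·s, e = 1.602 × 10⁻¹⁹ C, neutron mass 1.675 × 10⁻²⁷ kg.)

KE = 962 eV = 1.541 × 10⁻¹⁶ J.
p = √(2mKE) = √(2 × 1.675 × 10⁻²⁷ × 1.541 × 10⁻¹⁶) = 7.185 × 10⁻²² kg·m/s.
λ = h/p = 6.626 × 10⁻³⁴ / 7.185 × 10⁻²² = 9.22 × 10⁻¹³ m = 922 fm.

λ = 922 fm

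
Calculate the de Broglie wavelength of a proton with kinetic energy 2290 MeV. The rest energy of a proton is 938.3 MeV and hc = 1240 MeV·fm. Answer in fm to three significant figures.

λ = 0.401 fm

Total energy E = KE + m₀c² = 2290 + 938.3 = 3228.3 MeV.
(pc)² = E² − (m₀c²)² = (3228.3)² − (938.3)² = 9.542 × 10⁶ MeV², so pc = 3089 MeV.
λ = hc/(pc) = 1240 MeV·fm / 3089 MeV = 0.401 fm.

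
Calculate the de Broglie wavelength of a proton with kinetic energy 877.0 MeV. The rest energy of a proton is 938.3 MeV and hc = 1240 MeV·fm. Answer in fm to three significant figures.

λ = 0.798 fm

Total energy E = KE + m₀c² = 877.0 + 938.3 = 1815.3 MeV.
(pc)² = E² − (m₀c²)² = (1815.3)² − (938.3)² = 2.415 × 10⁶ MeV², so pc = 1554 MeV.
λ = hc/(pc) = 1240 MeV·fm / 1554 MeV = 0.798 fm.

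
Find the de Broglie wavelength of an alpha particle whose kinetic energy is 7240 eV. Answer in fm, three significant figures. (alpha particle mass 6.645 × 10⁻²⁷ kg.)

λ = 169 fm

KE = 7240 eV = 1.160 × 10⁻¹⁵ J.
p = √(2mKE) = √(2 × 6.645 × 10⁻²⁷ × 1.160 × 10⁻¹⁵) = 3.926 × 10⁻²¹ kg·m/s.
λ = h/p = 6.626 × 10⁻³⁴ / 3.926 × 10⁻²¹ = 1.69 × 10⁻¹³ m = 169 fm.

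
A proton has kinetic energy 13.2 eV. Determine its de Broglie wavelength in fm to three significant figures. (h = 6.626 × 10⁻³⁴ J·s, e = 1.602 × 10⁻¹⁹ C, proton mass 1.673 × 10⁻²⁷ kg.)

KE = 13.2 eV = 2.115 × 10⁻¹⁸ J.
p = √(2mKE) = √(2 × 1.673 × 10⁻²⁷ × 2.115 × 10⁻¹⁸) = 8.412 × 10⁻²³ kg·m/s.
λ = h/p = 6.626 × 10⁻³⁴ / 8.412 × 10⁻²³ = 7.88 × 10⁻¹² m = 7880 fm.

λ = 7880 fm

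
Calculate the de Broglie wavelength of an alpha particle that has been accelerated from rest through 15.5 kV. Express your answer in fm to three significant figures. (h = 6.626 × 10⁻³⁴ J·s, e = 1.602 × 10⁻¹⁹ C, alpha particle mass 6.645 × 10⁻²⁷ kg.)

KE = 2eV = 2 × 1.602 × 10⁻¹⁹ × 1.550 × 10⁴ = 4.966 × 10⁻¹⁵ J.
p = √(2mKE) = √(2 × 6.645 × 10⁻²⁷ × 4.966 × 10⁻¹⁵) = 8.124 × 10⁻²¹ kg·m/s.
λ = h/p = 6.626 × 10⁻³⁴ / 8.124 × 10⁻²¹ = 8.16 × 10⁻¹⁴ m = 81.6 fm.

λ = 81.6 fm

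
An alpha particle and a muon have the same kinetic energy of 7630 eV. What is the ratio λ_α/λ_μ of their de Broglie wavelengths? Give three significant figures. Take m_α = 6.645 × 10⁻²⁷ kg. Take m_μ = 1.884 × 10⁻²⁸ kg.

λ_α/λ_μ = 0.168

At fixed KE, p = √(2mKE) so λ = h/p ∝ 1/√m.
λ_α/λ_μ = √(m_μ/m_α) = √(1.884 × 10⁻²⁸/6.645 × 10⁻²⁷) = √(0.02835) = 0.168.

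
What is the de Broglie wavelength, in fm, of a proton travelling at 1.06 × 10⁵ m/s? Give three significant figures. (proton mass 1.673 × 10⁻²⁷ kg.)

λ = 3740 fm

p = mv = 1.673 × 10⁻²⁷ × 1.06 × 10⁵ = 1.773 × 10⁻²² kg·m/s.
λ = h/p = 6.626 × 10⁻³⁴ / 1.773 × 10⁻²² = 3.74 × 10⁻¹² m = 3740 fm.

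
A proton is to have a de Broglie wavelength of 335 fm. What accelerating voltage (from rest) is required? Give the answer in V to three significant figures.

p = h/λ = 6.626 × 10⁻³⁴ / 3.350 × 10⁻¹³ = 1.978 × 10⁻²¹ kg·m/s.
KE = p²/(2m) = 1.169 × 10⁻¹⁵ J.
V = KE/e = 1.169 × 10⁻¹⁵ / (1.602 × 10⁻¹⁹) = 7300 V.

V = 7300 V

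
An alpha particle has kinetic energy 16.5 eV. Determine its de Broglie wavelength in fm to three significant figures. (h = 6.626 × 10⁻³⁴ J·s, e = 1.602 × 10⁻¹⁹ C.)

KE = 16.5 eV = 2.643 × 10⁻¹⁸ J.
p = √(2mKE) = √(2 × 6.645 × 10⁻²⁷ × 2.643 × 10⁻¹⁸) = 1.874 × 10⁻²² kg·m/s.
λ = h/p = 6.626 × 10⁻³⁴ / 1.874 × 10⁻²² = 3.54 × 10⁻¹² m = 3540 fm.

λ = 3540 fm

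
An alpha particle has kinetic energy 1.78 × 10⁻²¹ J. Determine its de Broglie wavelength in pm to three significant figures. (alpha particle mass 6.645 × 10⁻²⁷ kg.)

p = √(2mKE) = √(2 × 6.645 × 10⁻²⁷ × 1.780 × 10⁻²¹) = 4.864 × 10⁻²⁴ kg·m/s.
λ = h/p = 6.626 × 10⁻³⁴ / 4.864 × 10⁻²⁴ = 1.36 × 10⁻¹⁰ m = 136 pm.

λ = 136 pm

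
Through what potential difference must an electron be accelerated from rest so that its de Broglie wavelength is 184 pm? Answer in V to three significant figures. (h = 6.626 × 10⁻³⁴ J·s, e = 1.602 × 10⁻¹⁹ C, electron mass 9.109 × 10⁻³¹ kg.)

V = 44.4 V

p = h/λ = 6.626 × 10⁻³⁴ / 1.840 × 10⁻¹⁰ = 3.601 × 10⁻²⁴ kg·m/s.
KE = p²/(2m) = 7.118 × 10⁻¹⁸ J.
V = KE/e = 7.118 × 10⁻¹⁸ / (1.602 × 10⁻¹⁹) = 44.4 V.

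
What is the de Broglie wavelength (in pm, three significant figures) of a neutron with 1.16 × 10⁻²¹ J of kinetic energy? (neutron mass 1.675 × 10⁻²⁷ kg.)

λ = 336 pm

p = √(2mKE) = √(2 × 1.675 × 10⁻²⁷ × 1.160 × 10⁻²¹) = 1.971 × 10⁻²⁴ kg·m/s.
λ = h/p = 6.626 × 10⁻³⁴ / 1.971 × 10⁻²⁴ = 3.36 × 10⁻¹⁰ m = 336 pm.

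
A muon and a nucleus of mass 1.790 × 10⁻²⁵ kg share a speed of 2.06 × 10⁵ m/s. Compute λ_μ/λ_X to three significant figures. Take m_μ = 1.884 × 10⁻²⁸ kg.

At fixed v, p = mv so λ = h/(mv) ∝ 1/m.
λ_μ/λ_X = m_X/m_μ = 1.790 × 10⁻²⁵/1.884 × 10⁻²⁸ = 950.

λ_μ/λ_X = 950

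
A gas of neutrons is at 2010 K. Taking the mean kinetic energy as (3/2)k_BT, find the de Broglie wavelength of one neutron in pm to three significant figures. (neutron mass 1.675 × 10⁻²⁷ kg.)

KE = (3/2)k_BT = 1.5 × 1.381 × 10⁻²³ × 2010 = 4.164 × 10⁻²⁰ J.
p = √(2mKE) = √(2 × 1.675 × 10⁻²⁷ × 4.164 × 10⁻²⁰) = 1.181 × 10⁻²³ kg·m/s.
λ = h/p = 5.61 × 10⁻¹¹ m = 56.1 pm.

λ = 56.1 pm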